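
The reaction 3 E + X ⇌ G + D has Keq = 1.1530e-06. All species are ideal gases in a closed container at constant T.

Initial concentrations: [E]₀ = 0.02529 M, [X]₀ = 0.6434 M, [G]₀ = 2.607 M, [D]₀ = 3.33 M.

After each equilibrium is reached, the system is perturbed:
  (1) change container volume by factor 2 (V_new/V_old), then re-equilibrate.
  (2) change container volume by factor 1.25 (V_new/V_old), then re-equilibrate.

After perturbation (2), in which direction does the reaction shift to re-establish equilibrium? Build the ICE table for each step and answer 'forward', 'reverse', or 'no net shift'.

Q₀ = 8.3418e+05 vs Keq = 1.1530e-06 ⇒ Q>K, reverse
Step 1:
                    E           X           G           D
  Initial     0.02529      0.6434       2.607        3.33
  Change        7.814       2.605      -2.605      -2.605
  Equil         7.839       3.248    0.002486      0.7255
  solve Keq expr → x = -2.605; check Q = 1.1530e-06
Then change container volume by factor 2 (V_new/V_old).
Step 2:
                    E           X           G           D
  Initial       3.919       1.624    0.001243      0.3627
  Change     0.002792  9.3073e-04 -9.3073e-04 -9.3073e-04
  Equil         3.922       1.625  3.1244e-04      0.3618
  solve Keq expr → x = -9.3073e-04; check Q = 1.1530e-06
Then change container volume by factor 1.25 (V_new/V_old).
Step 3:
                    E           X           G           D
  Initial       3.138         1.3  2.4995e-04      0.2894
  Change   2.6964e-04  8.9880e-05 -8.9880e-05 -8.9880e-05
  Equil         3.138         1.3  1.6007e-04      0.2894
  solve Keq expr → x = -8.9880e-05; check Q = 1.1530e-06

Direction: reverse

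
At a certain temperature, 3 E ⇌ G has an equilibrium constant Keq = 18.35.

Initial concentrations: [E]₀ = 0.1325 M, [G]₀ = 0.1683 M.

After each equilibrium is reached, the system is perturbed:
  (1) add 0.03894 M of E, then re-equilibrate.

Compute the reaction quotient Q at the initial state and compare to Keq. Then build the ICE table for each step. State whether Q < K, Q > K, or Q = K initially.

Q₀ = 72.35 vs Keq = 18.35 ⇒ Q>K, reverse
Step 1:
                    E           G
  I            0.1325      0.1683
  C            0.0671    -0.02237
  E            0.1996      0.1459
  solve Keq expr → x = -0.02237; check Q = 18.35
Then add 0.03894 M of E.
Step 2:
                    E           G
  I            0.2385      0.1459
  C          -0.03391      0.0113
  E            0.2046      0.1572
  solve Keq expr → x = 0.0113; check Q = 18.35

Q₀ = 72.35; Q > K (proceeds reverse)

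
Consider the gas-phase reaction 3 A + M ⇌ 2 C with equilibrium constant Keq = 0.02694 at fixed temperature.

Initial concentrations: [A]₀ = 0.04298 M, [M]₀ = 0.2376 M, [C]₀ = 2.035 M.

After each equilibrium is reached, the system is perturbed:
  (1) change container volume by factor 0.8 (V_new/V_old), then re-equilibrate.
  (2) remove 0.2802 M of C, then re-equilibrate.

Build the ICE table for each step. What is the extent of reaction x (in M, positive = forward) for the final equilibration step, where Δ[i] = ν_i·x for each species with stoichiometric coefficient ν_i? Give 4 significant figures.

x = 0.07824 M

Q₀ = 2.1952e+05 vs Keq = 0.02694 ⇒ Q>K, reverse
Step 1:
                  A         M         C
  init      0.04298    0.2376     2.035
  Δ           2.222    0.7408    -1.482
  eq          2.265    0.9784    0.5535
  solve Keq expr → x = -0.7408; check Q = 0.02694
Then change container volume by factor 0.8 (V_new/V_old).
Step 2:
                  A         M         C
  init        2.832     1.223    0.6919
  Δ         -0.1407   -0.0469    0.0938
  eq          2.691     1.176    0.7857
  solve Keq expr → x = 0.0469; check Q = 0.02694
Then remove 0.2802 M of C.
Step 3:
                  A         M         C
  init        2.691     1.176    0.5055
  Δ         -0.2347  -0.07824    0.1565
  eq          2.456     1.098     0.662
  solve Keq expr → x = 0.07824; check Q = 0.02694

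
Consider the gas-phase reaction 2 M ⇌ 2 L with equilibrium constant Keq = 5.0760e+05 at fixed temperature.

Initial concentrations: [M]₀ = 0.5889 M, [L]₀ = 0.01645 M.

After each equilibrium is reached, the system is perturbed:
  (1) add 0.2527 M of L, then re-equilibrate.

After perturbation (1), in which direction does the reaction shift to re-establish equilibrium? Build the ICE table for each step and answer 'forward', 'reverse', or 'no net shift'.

Direction: reverse

Q₀ = 7.8028e-04 vs Keq = 5.0760e+05 ⇒ Q<K, forward
Step 1:
                   M          L
  I           0.5889    0.01645
  C          -0.5881     0.5881
  E       8.4847e-04     0.6045
  solve Keq expr → x = 0.294; check Q = 5.0760e+05
Then add 0.2527 M of L.
Step 2:
                   M          L
  I       8.4847e-04     0.8572
  C       3.5419e-04 -3.5419e-04
  E         0.001203     0.8568
  solve Keq expr → x = -1.7709e-04; check Q = 5.0760e+05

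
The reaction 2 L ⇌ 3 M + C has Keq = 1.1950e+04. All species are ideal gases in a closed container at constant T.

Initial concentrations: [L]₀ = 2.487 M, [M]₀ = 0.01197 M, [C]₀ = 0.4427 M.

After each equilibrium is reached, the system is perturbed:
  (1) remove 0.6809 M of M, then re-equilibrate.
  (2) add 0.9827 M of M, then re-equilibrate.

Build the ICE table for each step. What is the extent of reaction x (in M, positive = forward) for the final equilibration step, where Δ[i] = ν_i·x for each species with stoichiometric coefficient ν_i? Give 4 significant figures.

x = -0.01513 M

Q₀ = 1.2276e-07 vs Keq = 1.1950e+04 ⇒ Q<K, forward
Step 1:
                  L         M         C
  I           2.487   0.01197    0.4427
  C          -2.406     3.609     1.203
  E         0.08087     3.621     1.646
  solve Keq expr → x = 1.203; check Q = 1.1950e+04
Then remove 0.6809 M of M.
Step 2:
                  L         M         C
  I         0.08087      2.94     1.646
  C        -0.02058   0.03087   0.01029
  E         0.06029     2.971     1.656
  solve Keq expr → x = 0.01029; check Q = 1.1950e+04
Then add 0.9827 M of M.
Step 3:
                  L         M         C
  I         0.06029     3.954     1.656
  C         0.03026  -0.04539  -0.01513
  E         0.09055     3.908     1.641
  solve Keq expr → x = -0.01513; check Q = 1.1950e+04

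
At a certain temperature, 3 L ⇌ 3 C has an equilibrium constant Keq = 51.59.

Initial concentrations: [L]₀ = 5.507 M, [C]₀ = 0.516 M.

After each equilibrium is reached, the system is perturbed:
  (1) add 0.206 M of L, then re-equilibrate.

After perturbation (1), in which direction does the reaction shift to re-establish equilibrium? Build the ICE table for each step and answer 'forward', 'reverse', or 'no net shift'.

Direction: forward

Q₀ = 8.2263e-04 vs Keq = 51.59 ⇒ Q<K, forward
Step 1:
                   L          C
  I            5.507      0.516
  C           -4.232      4.232
  E            1.275      4.748
  solve Keq expr → x = 1.411; check Q = 51.59
Then add 0.206 M of L.
Step 2:
                   L          C
  I            1.481      4.748
  C          -0.1624     0.1624
  E            1.319       4.91
  solve Keq expr → x = 0.05413; check Q = 51.59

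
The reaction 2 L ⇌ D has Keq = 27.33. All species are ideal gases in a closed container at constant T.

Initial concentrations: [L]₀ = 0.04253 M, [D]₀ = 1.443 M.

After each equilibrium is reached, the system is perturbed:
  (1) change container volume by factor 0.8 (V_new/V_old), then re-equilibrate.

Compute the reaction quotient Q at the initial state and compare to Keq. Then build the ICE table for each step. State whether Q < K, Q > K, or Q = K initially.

Q₀ = 797.8; Q > K (proceeds reverse)

Q₀ = 797.8 vs Keq = 27.33 ⇒ Q>K, reverse
Step 1:
                    L           D
  init        0.04253       1.443
  Δ              0.18    -0.08999
  eq           0.2225       1.353
  solve Keq expr → x = -0.08999; check Q = 27.33
Then change container volume by factor 0.8 (V_new/V_old).
Step 2:
                    L           D
  init         0.2781       1.691
  Δ          -0.02832     0.01416
  eq           0.2498       1.705
  solve Keq expr → x = 0.01416; check Q = 27.33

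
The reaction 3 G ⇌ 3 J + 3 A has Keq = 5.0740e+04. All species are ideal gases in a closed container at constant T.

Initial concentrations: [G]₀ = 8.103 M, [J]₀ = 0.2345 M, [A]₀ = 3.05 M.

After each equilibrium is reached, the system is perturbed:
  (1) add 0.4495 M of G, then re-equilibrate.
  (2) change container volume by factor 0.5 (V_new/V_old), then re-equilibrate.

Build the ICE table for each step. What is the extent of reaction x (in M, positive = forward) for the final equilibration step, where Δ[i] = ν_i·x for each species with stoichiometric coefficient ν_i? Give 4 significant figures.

Q₀ = 6.8769e-04 vs Keq = 5.0740e+04 ⇒ Q<K, forward
Step 1:
                   G          J          A
  Initial      8.103     0.2345       3.05
  Change      -6.407      6.407      6.407
  Equil        1.696      6.641      9.457
  solve Keq expr → x = 2.136; check Q = 5.0740e+04
Then add 0.4495 M of G.
Step 2:
                   G          J          A
  Initial      2.146      6.641      9.457
  Change     -0.3115     0.3115     0.3115
  Equil        1.834      6.953      9.768
  solve Keq expr → x = 0.1038; check Q = 5.0740e+04
Then change container volume by factor 0.5 (V_new/V_old).
Step 3:
                   G          J          A
  Initial      3.669      13.91      19.54
  Change       1.983     -1.983     -1.983
  Equil        5.652      11.92      17.55
  solve Keq expr → x = -0.6612; check Q = 5.0740e+04

x = -0.6612 M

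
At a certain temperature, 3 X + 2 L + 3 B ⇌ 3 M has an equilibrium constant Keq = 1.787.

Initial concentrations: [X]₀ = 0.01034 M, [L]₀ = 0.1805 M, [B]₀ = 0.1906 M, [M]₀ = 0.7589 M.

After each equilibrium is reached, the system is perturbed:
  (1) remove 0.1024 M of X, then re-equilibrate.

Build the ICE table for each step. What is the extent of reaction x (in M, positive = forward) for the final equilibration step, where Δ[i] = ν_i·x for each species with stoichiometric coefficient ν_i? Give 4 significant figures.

x = -0.00875 M

Q₀ = 1.7525e+09 vs Keq = 1.787 ⇒ Q>K, reverse
Step 1:
                    X           L           B           M
  I           0.01034      0.1805      0.1906      0.7589
  C            0.4928      0.3286      0.4928     -0.4928
  E            0.5032      0.5091      0.6834      0.2661
  solve Keq expr → x = -0.1643; check Q = 1.787
Then remove 0.1024 M of X.
Step 2:
                    X           L           B           M
  I            0.4008      0.5091      0.6834      0.2661
  C           0.02625      0.0175     0.02625    -0.02625
  E             0.427      0.5266      0.7097      0.2398
  solve Keq expr → x = -0.00875; check Q = 1.787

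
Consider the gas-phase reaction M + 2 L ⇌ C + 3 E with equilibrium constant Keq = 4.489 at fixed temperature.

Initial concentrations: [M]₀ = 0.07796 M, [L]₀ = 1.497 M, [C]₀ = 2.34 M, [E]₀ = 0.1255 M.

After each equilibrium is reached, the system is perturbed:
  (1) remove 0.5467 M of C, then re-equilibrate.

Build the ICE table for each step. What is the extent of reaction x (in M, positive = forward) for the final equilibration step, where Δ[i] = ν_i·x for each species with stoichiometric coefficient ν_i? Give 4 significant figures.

x = 0.001864 M

Q₀ = 0.02647 vs Keq = 4.489 ⇒ Q<K, forward
Step 1:
                  M         L         C         E
  init      0.07796     1.497      2.34    0.1255
  Δ         -0.0677   -0.1354    0.0677    0.2031
  eq        0.01026     1.362     2.408    0.3286
  solve Keq expr → x = 0.0677; check Q = 4.489
Then remove 0.5467 M of C.
Step 2:
                  M         L         C         E
  init      0.01026     1.362     1.861    0.3286
  Δ       -0.001864 -0.003728  0.001864  0.005593
  eq         0.0084     1.358     1.863    0.3342
  solve Keq expr → x = 0.001864; check Q = 4.489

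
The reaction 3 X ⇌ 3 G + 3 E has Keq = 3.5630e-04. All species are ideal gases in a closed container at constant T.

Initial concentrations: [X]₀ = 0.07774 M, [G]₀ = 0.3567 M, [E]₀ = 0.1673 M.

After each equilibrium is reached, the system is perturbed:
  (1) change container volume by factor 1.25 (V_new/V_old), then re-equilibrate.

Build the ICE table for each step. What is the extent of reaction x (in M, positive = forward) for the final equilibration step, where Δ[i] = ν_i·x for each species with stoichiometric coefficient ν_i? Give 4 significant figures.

Q₀ = 0.4523 vs Keq = 3.5630e-04 ⇒ Q>K, reverse
Step 1:
                   X          G          E
  init       0.07774     0.3567     0.1673
  Δ           0.1122    -0.1122    -0.1122
  eq            0.19     0.2445    0.05508
  solve Keq expr → x = -0.03741; check Q = 3.5630e-04
Then change container volume by factor 1.25 (V_new/V_old).
Step 2:
                   X          G          E
  init         0.152     0.1956    0.04407
  Δ         -0.00679    0.00679    0.00679
  eq          0.1452     0.2024    0.05086
  solve Keq expr → x = 0.002263; check Q = 3.5630e-04

x = 0.002263 M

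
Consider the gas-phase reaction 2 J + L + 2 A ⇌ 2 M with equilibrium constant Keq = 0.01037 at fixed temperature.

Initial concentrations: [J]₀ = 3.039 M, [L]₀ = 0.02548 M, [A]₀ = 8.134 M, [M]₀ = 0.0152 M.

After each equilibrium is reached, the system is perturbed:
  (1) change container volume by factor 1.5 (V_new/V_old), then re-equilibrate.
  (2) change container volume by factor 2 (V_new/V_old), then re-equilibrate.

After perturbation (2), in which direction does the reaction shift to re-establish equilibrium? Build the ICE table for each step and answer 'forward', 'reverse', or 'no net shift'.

Q₀ = 1.4839e-05 vs Keq = 0.01037 ⇒ Q<K, forward
Step 1:
                  J         L         A         M
  init        3.039   0.02548     8.134    0.0152
  Δ        -0.04957  -0.02479  -0.04957   0.04957
  eq          2.989 6.9272e-04     8.084   0.06477
  solve Keq expr → x = 0.02479; check Q = 0.01037
Then change container volume by factor 1.5 (V_new/V_old).
Step 2:
                  J         L         A         M
  init        1.993 4.6181e-04      5.39   0.04318
  Δ        0.001916 9.5784e-04  0.001916 -0.001916
  eq          1.995   0.00142     5.392   0.04127
  solve Keq expr → x = -9.5784e-04; check Q = 0.01037
Then change container volume by factor 2 (V_new/V_old).
Step 3:
                  J         L         A         M
  init       0.9974 7.0983e-04     2.696   0.02063
  Δ        0.005006  0.002503  0.005006 -0.005006
  eq          1.002  0.003213     2.701   0.01563
  solve Keq expr → x = -0.002503; check Q = 0.01037

Direction: reverse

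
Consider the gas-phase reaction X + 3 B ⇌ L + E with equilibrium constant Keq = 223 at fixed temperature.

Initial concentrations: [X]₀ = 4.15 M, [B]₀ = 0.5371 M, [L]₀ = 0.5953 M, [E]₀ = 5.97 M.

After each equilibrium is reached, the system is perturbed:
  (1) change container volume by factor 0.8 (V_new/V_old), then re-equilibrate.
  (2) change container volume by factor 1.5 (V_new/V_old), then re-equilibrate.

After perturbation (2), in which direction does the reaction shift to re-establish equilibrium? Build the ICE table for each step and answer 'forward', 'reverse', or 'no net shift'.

Direction: reverse

Q₀ = 5.527 vs Keq = 223 ⇒ Q<K, forward
Step 1:
                    X           B           L           E
  Initial        4.15      0.5371      0.5953        5.97
  Change      -0.1225     -0.3676      0.1225      0.1225
  Equil         4.027      0.1695      0.7178       6.093
  solve Keq expr → x = 0.1225; check Q = 223
Then change container volume by factor 0.8 (V_new/V_old).
Step 2:
                    X           B           L           E
  Initial       5.034      0.2119      0.8973       7.616
  Change    -0.009485    -0.02845    0.009485    0.009485
  Equil         5.025      0.1834      0.9068       7.625
  solve Keq expr → x = 0.009485; check Q = 223
Then change container volume by factor 1.5 (V_new/V_old).
Step 3:
                    X           B           L           E
  Initial        3.35      0.1223      0.6045       5.083
  Change      0.01218     0.03655    -0.01218    -0.01218
  Equil         3.362      0.1588      0.5923       5.071
  solve Keq expr → x = -0.01218; check Q = 223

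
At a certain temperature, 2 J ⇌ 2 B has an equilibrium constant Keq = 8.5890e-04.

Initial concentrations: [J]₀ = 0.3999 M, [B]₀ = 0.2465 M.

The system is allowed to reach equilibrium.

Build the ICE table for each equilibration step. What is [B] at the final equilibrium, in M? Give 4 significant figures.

[B]_eq = 0.0184 M

Q₀ = 0.38 vs Keq = 8.5890e-04 ⇒ Q>K, reverse
Step 1:
                    J           B
  init         0.3999      0.2465
  Δ            0.2281     -0.2281
  eq            0.628      0.0184
  solve Keq expr → x = -0.114; check Q = 8.5890e-04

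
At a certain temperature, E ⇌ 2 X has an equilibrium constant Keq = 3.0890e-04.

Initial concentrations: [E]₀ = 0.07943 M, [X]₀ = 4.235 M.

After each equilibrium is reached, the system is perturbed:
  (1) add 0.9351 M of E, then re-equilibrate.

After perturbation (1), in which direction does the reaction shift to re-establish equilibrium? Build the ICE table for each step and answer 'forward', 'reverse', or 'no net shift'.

Direction: forward

Q₀ = 225.8 vs Keq = 3.0890e-04 ⇒ Q>K, reverse
Step 1:
                    E           X
  I           0.07943       4.235
  C             2.105      -4.209
  E             2.184     0.02597
  solve Keq expr → x = -2.105; check Q = 3.0890e-04
Then add 0.9351 M of E.
Step 2:
                    E           X
  I             3.119     0.02597
  C         -0.002527    0.005054
  E             3.117     0.03103
  solve Keq expr → x = 0.002527; check Q = 3.0890e-04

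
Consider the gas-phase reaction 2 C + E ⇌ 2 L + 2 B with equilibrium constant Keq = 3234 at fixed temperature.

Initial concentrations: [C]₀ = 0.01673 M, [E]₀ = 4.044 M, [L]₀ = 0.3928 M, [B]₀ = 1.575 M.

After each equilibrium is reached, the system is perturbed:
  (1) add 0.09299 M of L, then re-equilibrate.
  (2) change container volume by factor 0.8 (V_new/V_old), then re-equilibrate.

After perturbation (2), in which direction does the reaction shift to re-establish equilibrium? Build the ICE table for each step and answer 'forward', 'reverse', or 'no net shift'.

Direction: reverse

Q₀ = 338.1 vs Keq = 3234 ⇒ Q<K, forward
Step 1:
                  C         E         L         B
  init      0.01673     4.044    0.3928     1.575
  Δ        -0.01112 -0.005562   0.01112   0.01112
  eq       0.005606     4.038    0.4039     1.586
  solve Keq expr → x = 0.005562; check Q = 3234
Then add 0.09299 M of L.
Step 2:
                  C         E         L         B
  init     0.005606     4.038    0.4969     1.586
  Δ        0.001267 6.3350e-04 -0.001267 -0.001267
  eq       0.006873     4.039    0.4956     1.585
  solve Keq expr → x = -6.3350e-04; check Q = 3234
Then change container volume by factor 0.8 (V_new/V_old).
Step 3:
                  C         E         L         B
  init     0.008591     5.049    0.6196     1.981
  Δ       9.9339e-04 4.9670e-04 -9.9339e-04 -9.9339e-04
  eq       0.009585     5.049    0.6186      1.98
  solve Keq expr → x = -4.9670e-04; check Q = 3234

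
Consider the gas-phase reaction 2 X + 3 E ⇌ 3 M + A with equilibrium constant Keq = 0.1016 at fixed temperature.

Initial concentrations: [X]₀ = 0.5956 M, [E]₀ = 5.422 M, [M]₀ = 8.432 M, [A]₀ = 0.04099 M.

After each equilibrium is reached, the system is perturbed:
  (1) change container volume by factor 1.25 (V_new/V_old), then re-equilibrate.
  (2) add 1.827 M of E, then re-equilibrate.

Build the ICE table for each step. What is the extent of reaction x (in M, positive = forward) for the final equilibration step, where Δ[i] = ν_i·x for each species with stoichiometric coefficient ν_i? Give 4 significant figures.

x = 0.01209 M

Q₀ = 0.4346 vs Keq = 0.1016 ⇒ Q>K, reverse
Step 1:
                  X         E         M         A
  I          0.5956     5.422     8.432   0.04099
  C          0.0571   0.08566  -0.08566  -0.02855
  E          0.6527     5.508     8.346   0.01244
  solve Keq expr → x = -0.02855; check Q = 0.1016
Then change container volume by factor 1.25 (V_new/V_old).
Step 2:
                  X         E         M         A
  I          0.5222     4.406     6.677   0.00995
  C        0.003656  0.005484 -0.005484 -0.001828
  E          0.5258     4.412     6.672  0.008122
  solve Keq expr → x = -0.001828; check Q = 0.1016
Then add 1.827 M of E.
Step 3:
                  X         E         M         A
  I          0.5258     6.239     6.672  0.008122
  C        -0.02418  -0.03627   0.03627   0.01209
  E          0.5016     6.202     6.708   0.02021
  solve Keq expr → x = 0.01209; check Q = 0.1016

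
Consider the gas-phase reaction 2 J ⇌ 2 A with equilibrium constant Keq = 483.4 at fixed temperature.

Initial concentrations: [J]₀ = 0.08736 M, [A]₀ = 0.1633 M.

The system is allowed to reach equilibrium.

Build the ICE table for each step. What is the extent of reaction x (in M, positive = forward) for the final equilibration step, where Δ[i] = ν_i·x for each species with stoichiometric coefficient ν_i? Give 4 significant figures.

x = 0.03823 M

Q₀ = 3.494 vs Keq = 483.4 ⇒ Q<K, forward
Step 1:
                  J         A
  init      0.08736    0.1633
  Δ        -0.07646   0.07646
  eq         0.0109    0.2398
  solve Keq expr → x = 0.03823; check Q = 483.4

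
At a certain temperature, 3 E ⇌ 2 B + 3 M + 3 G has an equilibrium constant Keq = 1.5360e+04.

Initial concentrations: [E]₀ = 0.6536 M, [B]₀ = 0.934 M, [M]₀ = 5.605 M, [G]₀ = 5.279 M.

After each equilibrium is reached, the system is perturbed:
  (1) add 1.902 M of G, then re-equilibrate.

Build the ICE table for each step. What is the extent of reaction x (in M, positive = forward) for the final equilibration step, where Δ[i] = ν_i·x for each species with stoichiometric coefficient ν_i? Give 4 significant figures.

Q₀ = 8.0936e+04 vs Keq = 1.5360e+04 ⇒ Q>K, reverse
Step 1:
                   E          B          M          G
  I           0.6536      0.934      5.605      5.279
  C           0.2524    -0.1682    -0.2524    -0.2524
  E            0.906     0.7658      5.353      5.027
  solve Keq expr → x = -0.08412; check Q = 1.5360e+04
Then add 1.902 M of G.
Step 2:
                   E          B          M          G
  I            0.906     0.7658      5.353      6.929
  C           0.1623    -0.1082    -0.1623    -0.1623
  E            1.068     0.6575       5.19      6.766
  solve Keq expr → x = -0.05411; check Q = 1.5360e+04

x = -0.05411 M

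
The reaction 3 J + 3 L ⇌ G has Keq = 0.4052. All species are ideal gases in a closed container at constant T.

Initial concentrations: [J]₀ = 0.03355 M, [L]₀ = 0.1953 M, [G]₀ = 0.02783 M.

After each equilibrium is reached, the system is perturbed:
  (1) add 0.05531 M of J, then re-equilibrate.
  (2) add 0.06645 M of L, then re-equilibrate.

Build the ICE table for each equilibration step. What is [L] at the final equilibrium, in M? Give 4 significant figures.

[L]_eq = 0.345 M

Q₀ = 9.8930e+04 vs Keq = 0.4052 ⇒ Q>K, reverse
Step 1:
                  J         L         G
  init      0.03355    0.1953   0.02783
  Δ         0.08345   0.08345  -0.02782
  eq          0.117    0.2787 1.4055e-05
  solve Keq expr → x = -0.02782; check Q = 0.4052
Then add 0.05531 M of J.
Step 2:
                  J         L         G
  init       0.1723    0.2787 1.4055e-05
  Δ       -9.2176e-05 -9.2176e-05 3.0725e-05
  eq         0.1722    0.2787 4.4781e-05
  solve Keq expr → x = 3.0725e-05; check Q = 0.4052
Then add 0.06645 M of L.
Step 3:
                  J         L         G
  init       0.1722    0.3451 4.4781e-05
  Δ       -1.2005e-04 -1.2005e-04 4.0017e-05
  eq         0.1721     0.345 8.4797e-05
  solve Keq expr → x = 4.0017e-05; check Q = 0.4052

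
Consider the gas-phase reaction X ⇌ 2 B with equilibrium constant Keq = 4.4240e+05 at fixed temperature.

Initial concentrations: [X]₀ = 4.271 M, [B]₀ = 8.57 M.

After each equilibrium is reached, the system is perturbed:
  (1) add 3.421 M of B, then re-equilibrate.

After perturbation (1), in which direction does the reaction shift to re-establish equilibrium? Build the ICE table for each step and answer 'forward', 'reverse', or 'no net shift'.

Direction: reverse

Q₀ = 17.2 vs Keq = 4.4240e+05 ⇒ Q<K, forward
Step 1:
                  X         B
  init        4.271      8.57
  Δ           -4.27     8.541
  eq      6.6179e-04     17.11
  solve Keq expr → x = 4.27; check Q = 4.4240e+05
Then add 3.421 M of B.
Step 2:
                  X         B
  init    6.6179e-04     20.53
  Δ       2.9103e-04 -5.8206e-04
  eq      9.5282e-04     20.53
  solve Keq expr → x = -2.9103e-04; check Q = 4.4240e+05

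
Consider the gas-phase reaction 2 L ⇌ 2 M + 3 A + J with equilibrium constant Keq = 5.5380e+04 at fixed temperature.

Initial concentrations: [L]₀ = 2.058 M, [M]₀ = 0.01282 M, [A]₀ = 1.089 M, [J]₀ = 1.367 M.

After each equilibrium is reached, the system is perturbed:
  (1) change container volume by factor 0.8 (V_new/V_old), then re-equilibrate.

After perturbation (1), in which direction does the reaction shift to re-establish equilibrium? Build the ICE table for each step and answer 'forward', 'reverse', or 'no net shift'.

Q₀ = 6.8507e-05 vs Keq = 5.5380e+04 ⇒ Q<K, forward
Step 1:
                   L          M          A          J
  Initial      2.058    0.01282      1.089      1.367
  Change      -1.955      1.955      2.932     0.9774
  Equil       0.1032      1.968      4.021      2.344
  solve Keq expr → x = 0.9774; check Q = 5.5380e+04
Then change container volume by factor 0.8 (V_new/V_old).
Step 2:
                   L          M          A          J
  Initial      0.129      2.459      5.026       2.93
  Change      0.0612    -0.0612    -0.0918    -0.0306
  Equil       0.1902      2.398      4.935        2.9
  solve Keq expr → x = -0.0306; check Q = 5.5380e+04

Direction: reverse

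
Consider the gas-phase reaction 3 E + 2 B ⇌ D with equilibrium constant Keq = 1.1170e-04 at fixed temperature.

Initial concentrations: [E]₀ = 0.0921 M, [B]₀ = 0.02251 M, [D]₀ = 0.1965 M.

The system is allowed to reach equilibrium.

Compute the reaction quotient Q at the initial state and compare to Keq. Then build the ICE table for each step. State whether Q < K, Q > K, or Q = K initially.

Q₀ = 4.9640e+05 vs Keq = 1.1170e-04 ⇒ Q>K, reverse
Step 1:
                   E          B          D
  I           0.0921    0.02251     0.1965
  C           0.5895      0.393    -0.1965
  E           0.6816     0.4155 6.1058e-06
  solve Keq expr → x = -0.1965; check Q = 1.1170e-04

Q₀ = 4.9640e+05; Q > K (proceeds reverse)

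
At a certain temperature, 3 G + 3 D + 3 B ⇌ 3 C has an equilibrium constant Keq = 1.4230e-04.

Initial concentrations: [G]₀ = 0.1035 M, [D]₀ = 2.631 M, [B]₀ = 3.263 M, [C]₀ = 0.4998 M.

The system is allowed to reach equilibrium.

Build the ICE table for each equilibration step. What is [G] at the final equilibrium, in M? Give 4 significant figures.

Q₀ = 0.178 vs Keq = 1.4230e-04 ⇒ Q>K, reverse
Step 1:
                    G           D           B           C
  I            0.1035       2.631       3.263      0.4998
  C             0.288       0.288       0.288      -0.288
  E            0.3915       2.919       3.551      0.2118
  solve Keq expr → x = -0.09599; check Q = 1.4230e-04

[G]_eq = 0.3915 M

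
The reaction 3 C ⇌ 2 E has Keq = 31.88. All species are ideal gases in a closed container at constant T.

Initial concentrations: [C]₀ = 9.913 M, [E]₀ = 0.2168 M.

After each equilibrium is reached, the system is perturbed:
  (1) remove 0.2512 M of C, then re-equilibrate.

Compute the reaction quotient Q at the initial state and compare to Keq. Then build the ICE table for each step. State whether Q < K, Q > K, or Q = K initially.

Q₀ = 4.8251e-05 vs Keq = 31.88 ⇒ Q<K, forward
Step 1:
                  C         E
  Initial     9.913    0.2168
  Change     -8.858     5.905
  Equil       1.055     6.122
  solve Keq expr → x = 2.953; check Q = 31.88
Then remove 0.2512 M of C.
Step 2:
                  C         E
  Initial    0.8042     6.122
  Change     0.2333   -0.1555
  Equil       1.037     5.966
  solve Keq expr → x = -0.07775; check Q = 31.88

Q₀ = 4.8251e-05; Q < K (proceeds forward)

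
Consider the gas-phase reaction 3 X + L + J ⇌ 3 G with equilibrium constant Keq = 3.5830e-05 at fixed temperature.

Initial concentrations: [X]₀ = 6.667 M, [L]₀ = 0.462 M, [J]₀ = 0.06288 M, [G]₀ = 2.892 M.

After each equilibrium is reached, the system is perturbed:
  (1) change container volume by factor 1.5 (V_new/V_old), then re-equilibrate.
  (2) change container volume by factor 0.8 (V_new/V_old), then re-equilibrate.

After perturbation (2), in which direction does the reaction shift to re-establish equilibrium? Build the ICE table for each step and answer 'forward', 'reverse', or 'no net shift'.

Direction: forward

Q₀ = 2.81 vs Keq = 3.5830e-05 ⇒ Q>K, reverse
Step 1:
                  X         L         J         G
  Initial     6.667     0.462   0.06288     2.892
  Change      2.568    0.8558    0.8558    -2.568
  Equil       9.235     1.318    0.9187    0.3245
  solve Keq expr → x = -0.8558; check Q = 3.5830e-05
Then change container volume by factor 1.5 (V_new/V_old).
Step 2:
                  X         L         J         G
  Initial     6.156    0.8786    0.6125    0.2163
  Change    0.04754   0.01585   0.01585  -0.04754
  Equil       6.204    0.8944    0.6283    0.1688
  solve Keq expr → x = -0.01585; check Q = 3.5830e-05
Then change container volume by factor 0.8 (V_new/V_old).
Step 3:
                  X         L         J         G
  Initial     7.755     1.118    0.7854     0.211
  Change   -0.03103  -0.01034  -0.01034   0.03103
  Equil       7.724     1.108    0.7751     0.242
  solve Keq expr → x = 0.01034; check Q = 3.5830e-05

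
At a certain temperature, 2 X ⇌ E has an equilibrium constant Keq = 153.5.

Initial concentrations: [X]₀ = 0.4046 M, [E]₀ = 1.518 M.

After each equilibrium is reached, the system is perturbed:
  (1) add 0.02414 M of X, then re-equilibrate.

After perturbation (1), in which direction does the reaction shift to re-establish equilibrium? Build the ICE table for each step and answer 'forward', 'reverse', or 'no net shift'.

Direction: forward

Q₀ = 9.273 vs Keq = 153.5 ⇒ Q<K, forward
Step 1:
                    X           E
  I            0.4046       1.518
  C           -0.3004      0.1502
  E            0.1042       1.668
  solve Keq expr → x = 0.1502; check Q = 153.5
Then add 0.02414 M of X.
Step 2:
                    X           E
  I            0.1284       1.668
  C          -0.02377     0.01188
  E            0.1046        1.68
  solve Keq expr → x = 0.01188; check Q = 153.5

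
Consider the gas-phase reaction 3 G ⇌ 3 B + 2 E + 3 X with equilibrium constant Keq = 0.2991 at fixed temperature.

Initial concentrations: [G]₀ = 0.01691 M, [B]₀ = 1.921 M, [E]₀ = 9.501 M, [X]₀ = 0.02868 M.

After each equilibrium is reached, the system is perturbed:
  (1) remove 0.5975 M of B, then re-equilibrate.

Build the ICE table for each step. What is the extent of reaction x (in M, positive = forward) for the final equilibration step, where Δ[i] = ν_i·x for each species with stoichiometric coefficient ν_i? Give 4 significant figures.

Q₀ = 3122 vs Keq = 0.2991 ⇒ Q>K, reverse
Step 1:
                    G           B           E           X
  init        0.01691       1.921       9.501     0.02868
  Δ           0.02535    -0.02535     -0.0169    -0.02535
  eq          0.04226       1.896       9.484    0.003328
  solve Keq expr → x = -0.008451; check Q = 0.2991
Then remove 0.5975 M of B.
Step 2:
                    G           B           E           X
  init        0.04226       1.298       9.484    0.003328
  Δ         -0.001369    0.001369  9.1264e-04    0.001369
  eq          0.04089         1.3       9.485    0.004697
  solve Keq expr → x = 4.5632e-04; check Q = 0.2991

x = 4.5632e-04 M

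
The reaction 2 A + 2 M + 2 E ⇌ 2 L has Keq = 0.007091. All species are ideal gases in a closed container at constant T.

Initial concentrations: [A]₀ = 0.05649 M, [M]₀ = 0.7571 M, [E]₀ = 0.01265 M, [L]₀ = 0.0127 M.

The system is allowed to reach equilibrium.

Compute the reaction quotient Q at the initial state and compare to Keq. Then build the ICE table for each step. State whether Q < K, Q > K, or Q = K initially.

Q₀ = 551; Q > K (proceeds reverse)

Q₀ = 551 vs Keq = 0.007091 ⇒ Q>K, reverse
Step 1:
                   A          M          E          L
  init       0.05649     0.7571    0.01265     0.0127
  Δ          0.01259    0.01259    0.01259   -0.01259
  eq         0.06908     0.7697    0.02524 1.1299e-04
  solve Keq expr → x = -0.006294; check Q = 0.007091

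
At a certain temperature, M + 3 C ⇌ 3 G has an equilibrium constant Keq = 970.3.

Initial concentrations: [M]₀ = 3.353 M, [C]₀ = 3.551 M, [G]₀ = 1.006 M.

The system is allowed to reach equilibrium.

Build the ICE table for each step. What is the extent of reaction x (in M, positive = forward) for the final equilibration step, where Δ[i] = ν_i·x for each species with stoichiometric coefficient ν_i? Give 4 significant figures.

Q₀ = 0.006781 vs Keq = 970.3 ⇒ Q<K, forward
Step 1:
                  M         C         G
  Initial     3.353     3.551     1.006
  Change     -1.075    -3.226     3.226
  Equil       2.278    0.3249     4.232
  solve Keq expr → x = 1.075; check Q = 970.3

x = 1.075 M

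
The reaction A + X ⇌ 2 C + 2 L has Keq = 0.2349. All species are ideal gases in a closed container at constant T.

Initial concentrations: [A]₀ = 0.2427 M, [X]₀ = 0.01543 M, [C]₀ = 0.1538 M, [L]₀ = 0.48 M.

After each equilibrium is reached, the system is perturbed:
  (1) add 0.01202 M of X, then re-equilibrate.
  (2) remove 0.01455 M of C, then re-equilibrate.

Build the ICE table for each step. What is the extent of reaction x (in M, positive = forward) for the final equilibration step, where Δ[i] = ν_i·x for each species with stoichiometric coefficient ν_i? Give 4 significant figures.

Q₀ = 1.455 vs Keq = 0.2349 ⇒ Q>K, reverse
Step 1:
                    A           X           C           L
  I            0.2427     0.01543      0.1538        0.48
  C            0.0218      0.0218     -0.0436     -0.0436
  E            0.2645     0.03723      0.1102      0.4364
  solve Keq expr → x = -0.0218; check Q = 0.2349
Then add 0.01202 M of X.
Step 2:
                    A           X           C           L
  I            0.2645     0.04925      0.1102      0.4364
  C         -0.004049   -0.004049    0.008098    0.008098
  E            0.2604      0.0452      0.1183      0.4445
  solve Keq expr → x = 0.004049; check Q = 0.2349
Then remove 0.01455 M of C.
Step 3:
                    A           X           C           L
  I            0.2604      0.0452      0.1038      0.4445
  C         -0.003589   -0.003589    0.007179    0.007179
  E            0.2569     0.04161      0.1109      0.4517
  solve Keq expr → x = 0.003589; check Q = 0.2349

x = 0.003589 M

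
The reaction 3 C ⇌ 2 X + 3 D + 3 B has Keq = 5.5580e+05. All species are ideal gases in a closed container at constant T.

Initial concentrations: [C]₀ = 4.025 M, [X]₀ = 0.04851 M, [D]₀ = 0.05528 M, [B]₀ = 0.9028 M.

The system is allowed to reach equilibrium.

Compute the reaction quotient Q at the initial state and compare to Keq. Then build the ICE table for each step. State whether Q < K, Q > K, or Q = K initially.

Q₀ = 4.4858e-09 vs Keq = 5.5580e+05 ⇒ Q<K, forward
Step 1:
                  C         X         D         B
  Initial     4.025   0.04851   0.05528    0.9028
  Change     -3.649     2.433     3.649     3.649
  Equil      0.3759     2.481     3.704     4.552
  solve Keq expr → x = 1.216; check Q = 5.5580e+05

Q₀ = 4.4858e-09; Q < K (proceeds forward)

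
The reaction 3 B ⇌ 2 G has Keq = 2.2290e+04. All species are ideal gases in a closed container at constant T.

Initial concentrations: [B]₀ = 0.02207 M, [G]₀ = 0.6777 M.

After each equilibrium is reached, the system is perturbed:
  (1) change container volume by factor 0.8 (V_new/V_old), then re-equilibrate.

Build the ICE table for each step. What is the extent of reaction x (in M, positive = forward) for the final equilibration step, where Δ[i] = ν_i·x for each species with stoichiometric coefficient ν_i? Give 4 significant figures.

Q₀ = 4.2724e+04 vs Keq = 2.2290e+04 ⇒ Q>K, reverse
Step 1:
                    B           G
  I           0.02207      0.6777
  C          0.005251     -0.0035
  E           0.02732      0.6742
  solve Keq expr → x = -0.00175; check Q = 2.2290e+04
Then change container volume by factor 0.8 (V_new/V_old).
Step 2:
                    B           G
  I           0.03415      0.8427
  C         -0.002408    0.001605
  E           0.03174      0.8444
  solve Keq expr → x = 8.0258e-04; check Q = 2.2290e+04

x = 8.0258e-04 M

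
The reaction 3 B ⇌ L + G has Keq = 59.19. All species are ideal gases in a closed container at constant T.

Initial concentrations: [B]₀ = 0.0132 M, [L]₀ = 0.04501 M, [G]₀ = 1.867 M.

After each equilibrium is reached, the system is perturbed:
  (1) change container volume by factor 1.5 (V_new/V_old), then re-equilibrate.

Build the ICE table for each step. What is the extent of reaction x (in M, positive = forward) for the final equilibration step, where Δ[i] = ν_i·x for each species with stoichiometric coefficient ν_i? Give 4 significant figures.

Q₀ = 3.6537e+04 vs Keq = 59.19 ⇒ Q>K, reverse
Step 1:
                  B         L         G
  Initial    0.0132   0.04501     1.867
  Change     0.0731  -0.02437  -0.02437
  Equil      0.0863   0.02064     1.843
  solve Keq expr → x = -0.02437; check Q = 59.19
Then change container volume by factor 1.5 (V_new/V_old).
Step 2:
                  B         L         G
  Initial   0.05753   0.01376     1.228
  Change    0.00533 -0.001777 -0.001777
  Equil     0.06286   0.01199     1.227
  solve Keq expr → x = -0.001777; check Q = 59.19

x = -0.001777 M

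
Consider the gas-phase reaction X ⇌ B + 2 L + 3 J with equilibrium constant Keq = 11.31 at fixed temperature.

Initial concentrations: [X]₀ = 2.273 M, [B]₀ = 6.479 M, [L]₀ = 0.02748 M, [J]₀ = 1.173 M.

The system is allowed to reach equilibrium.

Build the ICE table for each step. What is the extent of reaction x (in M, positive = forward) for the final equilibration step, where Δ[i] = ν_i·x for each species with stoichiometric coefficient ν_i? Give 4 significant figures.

Q₀ = 0.003474 vs Keq = 11.31 ⇒ Q<K, forward
Step 1:
                  X         B         L         J
  Initial     2.273     6.479   0.02748     1.173
  Change    -0.2945    0.2945    0.5889    0.8834
  Equil       1.979     6.773    0.6164     2.056
  solve Keq expr → x = 0.2945; check Q = 11.31

x = 0.2945 M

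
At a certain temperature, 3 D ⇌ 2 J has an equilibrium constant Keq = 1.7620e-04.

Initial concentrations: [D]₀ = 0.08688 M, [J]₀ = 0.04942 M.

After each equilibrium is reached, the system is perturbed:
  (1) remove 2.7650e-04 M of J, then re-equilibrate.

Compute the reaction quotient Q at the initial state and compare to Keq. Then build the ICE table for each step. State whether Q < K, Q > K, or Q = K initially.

Q₀ = 3.724; Q > K (proceeds reverse)

Q₀ = 3.724 vs Keq = 1.7620e-04 ⇒ Q>K, reverse
Step 1:
                   D          J
  I          0.08688    0.04942
  C          0.07286   -0.04857
  E           0.1597 8.4746e-04
  solve Keq expr → x = -0.02429; check Q = 1.7620e-04
Then remove 2.7650e-04 M of J.
Step 2:
                   D          J
  I           0.1597 5.7096e-04
  C       -4.0986e-04 2.7324e-04
  E           0.1593 8.4420e-04
  solve Keq expr → x = 1.3662e-04; check Q = 1.7620e-04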